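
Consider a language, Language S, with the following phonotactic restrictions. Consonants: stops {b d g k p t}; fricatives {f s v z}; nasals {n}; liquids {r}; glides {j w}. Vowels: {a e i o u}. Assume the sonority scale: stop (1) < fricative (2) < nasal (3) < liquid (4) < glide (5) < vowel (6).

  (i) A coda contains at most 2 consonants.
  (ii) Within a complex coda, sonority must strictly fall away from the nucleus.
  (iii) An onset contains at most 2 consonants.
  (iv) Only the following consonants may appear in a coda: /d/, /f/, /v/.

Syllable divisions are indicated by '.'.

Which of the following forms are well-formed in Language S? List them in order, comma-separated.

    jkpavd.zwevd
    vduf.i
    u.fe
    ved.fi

vduf.i, u.fe, ved.fi

jkpavd.zwevd — violates constraint (iii): syllable 1 onset /jkp/ has 3 consonants (> 2) → ill-formed
vduf.i — σ1 onset /vd/ (2C), coda /f/ ok; σ2 onset /∅/, coda /∅/ ok → well-formed
u.fe — σ1 onset /∅/, coda /∅/ ok; σ2 onset /f/, coda /∅/ ok → well-formed
ved.fi — σ1 onset /v/, coda /d/ ok; σ2 onset /f/, coda /∅/ ok → well-formed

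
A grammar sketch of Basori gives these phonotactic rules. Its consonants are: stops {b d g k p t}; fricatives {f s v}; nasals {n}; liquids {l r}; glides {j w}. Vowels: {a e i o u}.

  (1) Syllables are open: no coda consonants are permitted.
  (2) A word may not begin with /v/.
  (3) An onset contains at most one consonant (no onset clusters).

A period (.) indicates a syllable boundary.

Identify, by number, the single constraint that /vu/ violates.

2

/vu/: word begins with /v/.
This is a violation of constraint 2: "A word may not begin with /v/."
The remaining constraints (1, 3) are satisfied.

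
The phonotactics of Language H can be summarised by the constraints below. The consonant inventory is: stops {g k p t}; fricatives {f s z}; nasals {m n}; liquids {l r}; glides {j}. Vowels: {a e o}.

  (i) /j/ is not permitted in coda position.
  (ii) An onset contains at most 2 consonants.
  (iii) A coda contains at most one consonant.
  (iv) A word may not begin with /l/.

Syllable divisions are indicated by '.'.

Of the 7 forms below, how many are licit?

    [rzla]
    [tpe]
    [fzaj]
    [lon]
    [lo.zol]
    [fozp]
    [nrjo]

1

[rzla] — violates constraint (ii): syllable 1 onset /rzl/ has 3 consonants (> 2) → illicit
[tpe] — σ1 onset /tp/ (2C), coda /∅/ ok → licit
[fzaj] — violates constraint (i): syllable 1 coda contains /j/ → illicit
[lon] — violates constraint (iv): word begins with /l/ → illicit
[lo.zol] — violates constraint (iv): word begins with /l/ → illicit
[fozp] — violates constraint (iii): syllable 1 coda /zp/ has 2 consonants (> 1) → illicit
[nrjo] — violates constraint (ii): syllable 1 onset /nrj/ has 3 consonants (> 2) → illicit
Licit: [tpe] → 1.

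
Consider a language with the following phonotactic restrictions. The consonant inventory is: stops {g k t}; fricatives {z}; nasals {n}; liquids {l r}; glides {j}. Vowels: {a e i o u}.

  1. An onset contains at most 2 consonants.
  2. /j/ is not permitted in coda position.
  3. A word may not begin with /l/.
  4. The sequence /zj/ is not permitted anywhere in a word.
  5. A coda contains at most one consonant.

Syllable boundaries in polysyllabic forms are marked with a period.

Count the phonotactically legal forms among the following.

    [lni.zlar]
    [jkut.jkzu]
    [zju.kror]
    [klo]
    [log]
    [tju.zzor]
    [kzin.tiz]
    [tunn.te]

3

[lni.zlar] — violates constraint 3: word begins with /l/ → phonotactically illegal
[jkut.jkzu] — violates constraint 1: syllable 2 onset /jkz/ has 3 consonants (> 2) → phonotactically illegal
[zju.kror] — violates constraint 4: contains banned sequence /zj/ → phonotactically illegal
[klo] — σ1 onset /kl/ (2C), coda /∅/ ok → phonotactically legal
[log] — violates constraint 3: word begins with /l/ → phonotactically illegal
[tju.zzor] — σ1 onset /tj/ (2C), coda /∅/ ok; σ2 onset /zz/ (2C), coda /r/ ok → phonotactically legal
[kzin.tiz] — σ1 onset /kz/ (2C), coda /n/ ok; σ2 onset /t/, coda /z/ ok → phonotactically legal
[tunn.te] — violates constraint 5: syllable 1 coda /nn/ has 2 consonants (> 1) → phonotactically illegal
Phonotactically legal: [klo], [tju.zzor], [kzin.tiz] → 3.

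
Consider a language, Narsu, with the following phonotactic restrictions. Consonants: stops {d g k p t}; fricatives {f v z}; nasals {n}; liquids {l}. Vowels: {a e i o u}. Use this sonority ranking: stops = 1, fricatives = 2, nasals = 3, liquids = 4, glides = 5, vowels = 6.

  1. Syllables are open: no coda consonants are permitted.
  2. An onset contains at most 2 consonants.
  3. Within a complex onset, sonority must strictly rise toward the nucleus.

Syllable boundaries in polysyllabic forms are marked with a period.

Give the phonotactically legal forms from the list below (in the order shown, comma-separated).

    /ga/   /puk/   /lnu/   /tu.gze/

/ga/ — σ1 onset /g/, coda /∅/ ok → phonotactically legal
/puk/ — violates constraint 1: syllable 1 coda /k/ has 1 consonant (> 0) → phonotactically illegal
/lnu/ — violates constraint 3: syllable 1 onset /ln/: /l/ (liquid, 4) → /n/ (nasal, 3) does not rise → phonotactically illegal
/tu.gze/ — σ1 onset /t/, coda /∅/ ok; σ2 onset /gz/ (1→2 rises), coda /∅/ ok → phonotactically legal

/ga/, /tu.gze/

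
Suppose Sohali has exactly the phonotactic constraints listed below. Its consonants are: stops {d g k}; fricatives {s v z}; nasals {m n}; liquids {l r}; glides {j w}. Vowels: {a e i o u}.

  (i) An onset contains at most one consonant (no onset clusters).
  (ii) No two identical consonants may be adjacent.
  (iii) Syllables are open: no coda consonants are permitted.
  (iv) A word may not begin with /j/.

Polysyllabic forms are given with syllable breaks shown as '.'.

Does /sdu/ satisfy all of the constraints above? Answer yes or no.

/sdu/ — violates constraint (i): syllable 1 onset /sd/ has 2 consonants (> 1) → not permitted

no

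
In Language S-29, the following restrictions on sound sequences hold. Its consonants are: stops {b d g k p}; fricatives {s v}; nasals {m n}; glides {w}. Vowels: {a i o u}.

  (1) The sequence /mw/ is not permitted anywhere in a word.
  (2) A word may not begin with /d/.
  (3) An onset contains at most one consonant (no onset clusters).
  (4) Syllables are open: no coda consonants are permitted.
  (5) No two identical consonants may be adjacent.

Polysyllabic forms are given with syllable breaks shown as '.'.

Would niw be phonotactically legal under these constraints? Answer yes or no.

no

niw — violates constraint 4: syllable 1 coda /w/ has 1 consonant (> 0) → phonotactically illegal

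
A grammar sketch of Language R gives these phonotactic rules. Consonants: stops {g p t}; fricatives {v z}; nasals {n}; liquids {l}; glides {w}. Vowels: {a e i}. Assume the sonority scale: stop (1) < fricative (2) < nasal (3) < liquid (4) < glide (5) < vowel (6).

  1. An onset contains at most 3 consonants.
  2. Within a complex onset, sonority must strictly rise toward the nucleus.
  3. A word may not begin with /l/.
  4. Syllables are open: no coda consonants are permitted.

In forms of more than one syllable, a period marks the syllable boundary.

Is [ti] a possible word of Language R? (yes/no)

[ti] — σ1 onset /t/, coda /∅/ ok → permitted

yes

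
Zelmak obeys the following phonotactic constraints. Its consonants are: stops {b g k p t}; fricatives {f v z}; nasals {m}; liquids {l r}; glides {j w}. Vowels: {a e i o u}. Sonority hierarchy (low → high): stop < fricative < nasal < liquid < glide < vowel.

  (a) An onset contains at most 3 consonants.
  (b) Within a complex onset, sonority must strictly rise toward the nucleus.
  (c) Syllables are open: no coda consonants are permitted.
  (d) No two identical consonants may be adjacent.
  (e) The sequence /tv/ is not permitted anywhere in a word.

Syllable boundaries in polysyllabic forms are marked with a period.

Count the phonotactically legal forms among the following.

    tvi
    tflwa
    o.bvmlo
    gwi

tvi — violates constraint (e): contains banned sequence /tv/ → phonotactically illegal
tflwa — violates constraint (a): syllable 1 onset /tflw/ has 4 consonants (> 3) → phonotactically illegal
o.bvmlo — violates constraint (a): syllable 2 onset /bvml/ has 4 consonants (> 3) → phonotactically illegal
gwi — σ1 onset /gw/ (1→5 rises), coda /∅/ ok → phonotactically legal
Phonotactically legal: gwi → 1.

1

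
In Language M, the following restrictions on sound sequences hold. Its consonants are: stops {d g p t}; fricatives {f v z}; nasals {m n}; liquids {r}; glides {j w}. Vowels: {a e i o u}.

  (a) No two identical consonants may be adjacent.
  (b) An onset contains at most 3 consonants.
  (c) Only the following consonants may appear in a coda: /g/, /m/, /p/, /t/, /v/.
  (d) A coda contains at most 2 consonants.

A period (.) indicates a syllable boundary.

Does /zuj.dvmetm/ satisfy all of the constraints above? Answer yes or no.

/zuj.dvmetm/ — violates constraint (c): syllable 1 coda contains /j/, which is not a licensed coda consonant → phonotactically illegal

no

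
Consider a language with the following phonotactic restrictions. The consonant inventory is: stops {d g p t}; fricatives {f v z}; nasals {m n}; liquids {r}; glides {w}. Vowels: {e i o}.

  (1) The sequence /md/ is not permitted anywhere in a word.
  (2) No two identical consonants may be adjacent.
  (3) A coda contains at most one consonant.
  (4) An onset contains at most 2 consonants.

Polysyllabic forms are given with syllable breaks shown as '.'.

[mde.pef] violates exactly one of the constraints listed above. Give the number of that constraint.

[mde.pef]: contains banned sequence /md/.
This is a violation of constraint 1: "The sequence /md/ is not permitted anywhere in a word."
The remaining constraints (2, 3, 4) are satisfied.

1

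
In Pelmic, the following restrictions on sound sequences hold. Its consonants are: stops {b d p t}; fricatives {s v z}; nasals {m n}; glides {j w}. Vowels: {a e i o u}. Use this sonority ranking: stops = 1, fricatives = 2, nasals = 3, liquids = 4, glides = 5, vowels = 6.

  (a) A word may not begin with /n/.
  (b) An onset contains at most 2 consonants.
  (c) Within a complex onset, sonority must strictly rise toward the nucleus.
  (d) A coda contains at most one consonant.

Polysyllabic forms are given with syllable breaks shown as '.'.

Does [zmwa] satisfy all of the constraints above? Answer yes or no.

[zmwa] — violates constraint (b): syllable 1 onset /zmw/ has 3 consonants (> 2) → ill-formed

no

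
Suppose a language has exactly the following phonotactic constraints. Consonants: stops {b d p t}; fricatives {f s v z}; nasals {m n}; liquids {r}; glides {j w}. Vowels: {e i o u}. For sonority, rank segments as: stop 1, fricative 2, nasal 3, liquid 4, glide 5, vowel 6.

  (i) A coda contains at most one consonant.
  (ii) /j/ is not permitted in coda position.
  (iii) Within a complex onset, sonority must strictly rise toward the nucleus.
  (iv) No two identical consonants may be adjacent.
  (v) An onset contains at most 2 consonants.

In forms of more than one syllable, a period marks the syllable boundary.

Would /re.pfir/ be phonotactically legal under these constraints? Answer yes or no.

yes

/re.pfir/ — σ1 onset /r/, coda /∅/ ok; σ2 onset /pf/ (1→2 rises), coda /r/ ok → phonotactically legal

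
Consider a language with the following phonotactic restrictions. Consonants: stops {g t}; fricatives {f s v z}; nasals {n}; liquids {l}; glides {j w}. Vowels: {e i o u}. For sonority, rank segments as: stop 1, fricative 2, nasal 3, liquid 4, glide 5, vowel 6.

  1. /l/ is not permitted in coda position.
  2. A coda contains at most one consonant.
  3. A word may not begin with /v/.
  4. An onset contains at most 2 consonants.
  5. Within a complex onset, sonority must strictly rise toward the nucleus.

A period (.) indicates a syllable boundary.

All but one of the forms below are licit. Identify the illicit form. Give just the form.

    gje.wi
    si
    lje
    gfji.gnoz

gje.wi — σ1 onset /gj/ (1→5 rises), coda /∅/ ok; σ2 onset /w/, coda /∅/ ok → licit
si — σ1 onset /s/, coda /∅/ ok → licit
lje — σ1 onset /lj/ (4→5 rises), coda /∅/ ok → licit
gfji.gnoz — violates constraint 4: syllable 1 onset /gfj/ has 3 consonants (> 2) → illicit

gfji.gnoz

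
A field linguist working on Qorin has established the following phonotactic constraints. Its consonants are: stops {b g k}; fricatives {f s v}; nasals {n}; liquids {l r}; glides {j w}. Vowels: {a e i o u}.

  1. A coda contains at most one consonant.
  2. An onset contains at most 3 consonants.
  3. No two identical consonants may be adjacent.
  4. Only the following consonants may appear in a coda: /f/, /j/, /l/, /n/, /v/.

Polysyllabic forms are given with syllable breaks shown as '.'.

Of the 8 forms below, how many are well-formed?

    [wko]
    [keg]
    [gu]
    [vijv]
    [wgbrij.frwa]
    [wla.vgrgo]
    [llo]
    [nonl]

[wko] — σ1 onset /wk/ (2C), coda /∅/ ok → well-formed
[keg] — violates constraint 4: syllable 1 coda contains /g/, which is not a licensed coda consonant → ill-formed
[gu] — σ1 onset /g/, coda /∅/ ok → well-formed
[vijv] — violates constraint 1: syllable 1 coda /jv/ has 2 consonants (> 1) → ill-formed
[wgbrij.frwa] — violates constraint 2: syllable 1 onset /wgbr/ has 4 consonants (> 3) → ill-formed
[wla.vgrgo] — violates constraint 2: syllable 2 onset /vgrg/ has 4 consonants (> 3) → ill-formed
[llo] — violates constraint 3: adjacent identical consonants /ll/ → ill-formed
[nonl] — violates constraint 1: syllable 1 coda /nl/ has 2 consonants (> 1) → ill-formed
Well-formed: [wko], [gu] → 2.

2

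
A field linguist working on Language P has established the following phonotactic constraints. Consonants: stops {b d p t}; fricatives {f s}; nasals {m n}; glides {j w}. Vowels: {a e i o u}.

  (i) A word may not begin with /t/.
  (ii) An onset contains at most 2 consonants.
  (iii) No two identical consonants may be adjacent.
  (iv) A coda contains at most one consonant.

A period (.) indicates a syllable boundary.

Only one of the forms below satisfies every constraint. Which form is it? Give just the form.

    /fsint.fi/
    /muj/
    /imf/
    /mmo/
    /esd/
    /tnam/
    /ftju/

/muj/

/fsint.fi/ — violates constraint (iv): syllable 1 coda /nt/ has 2 consonants (> 1) → illicit
/muj/ — σ1 onset /m/, coda /j/ ok → licit
/imf/ — violates constraint (iv): syllable 1 coda /mf/ has 2 consonants (> 1) → illicit
/mmo/ — violates constraint (iii): adjacent identical consonants /mm/ → illicit
/esd/ — violates constraint (iv): syllable 1 coda /sd/ has 2 consonants (> 1) → illicit
/tnam/ — violates constraint (i): word begins with /t/ → illicit
/ftju/ — violates constraint (ii): syllable 1 onset /ftj/ has 3 consonants (> 2) → illicit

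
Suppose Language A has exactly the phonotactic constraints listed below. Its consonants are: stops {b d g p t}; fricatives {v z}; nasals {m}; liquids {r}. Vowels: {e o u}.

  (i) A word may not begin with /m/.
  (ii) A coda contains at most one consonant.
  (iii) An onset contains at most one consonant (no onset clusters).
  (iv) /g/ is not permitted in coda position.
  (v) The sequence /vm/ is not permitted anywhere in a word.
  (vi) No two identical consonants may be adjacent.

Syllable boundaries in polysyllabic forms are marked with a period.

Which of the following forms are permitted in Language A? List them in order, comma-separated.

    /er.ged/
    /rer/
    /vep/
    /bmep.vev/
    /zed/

/er.ged/ — σ1 onset /∅/, coda /r/ ok; σ2 onset /g/, coda /d/ ok → permitted
/rer/ — σ1 onset /r/, coda /r/ ok → permitted
/vep/ — σ1 onset /v/, coda /p/ ok → permitted
/bmep.vev/ — violates constraint (iii): syllable 1 onset /bm/ has 2 consonants (> 1) → not permitted
/zed/ — σ1 onset /z/, coda /d/ ok → permitted

/er.ged/, /rer/, /vep/, /zed/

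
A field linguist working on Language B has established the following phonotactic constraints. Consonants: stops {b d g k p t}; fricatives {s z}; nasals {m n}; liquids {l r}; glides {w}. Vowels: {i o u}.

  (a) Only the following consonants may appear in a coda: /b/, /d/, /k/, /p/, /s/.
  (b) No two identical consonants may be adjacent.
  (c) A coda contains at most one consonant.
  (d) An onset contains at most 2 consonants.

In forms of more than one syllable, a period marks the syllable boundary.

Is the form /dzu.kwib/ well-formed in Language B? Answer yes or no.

/dzu.kwib/ — σ1 onset /dz/ (2C), coda /∅/ ok; σ2 onset /kw/ (2C), coda /b/ ok → well-formed

yes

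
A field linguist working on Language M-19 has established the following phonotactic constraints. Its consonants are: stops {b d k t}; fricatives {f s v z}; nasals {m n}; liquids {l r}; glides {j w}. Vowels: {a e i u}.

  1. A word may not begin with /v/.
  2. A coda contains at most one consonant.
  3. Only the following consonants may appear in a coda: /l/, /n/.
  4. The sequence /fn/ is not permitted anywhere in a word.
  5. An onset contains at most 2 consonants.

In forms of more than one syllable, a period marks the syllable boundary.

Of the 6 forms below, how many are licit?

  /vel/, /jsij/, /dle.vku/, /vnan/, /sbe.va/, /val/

2

/vel/ — violates constraint 1: word begins with /v/ → illicit
/jsij/ — violates constraint 3: syllable 1 coda contains /j/, which is not a licensed coda consonant → illicit
/dle.vku/ — σ1 onset /dl/ (2C), coda /∅/ ok; σ2 onset /vk/ (2C), coda /∅/ ok → licit
/vnan/ — violates constraint 1: word begins with /v/ → illicit
/sbe.va/ — σ1 onset /sb/ (2C), coda /∅/ ok; σ2 onset /v/, coda /∅/ ok → licit
/val/ — violates constraint 1: word begins with /v/ → illicit
Licit: /dle.vku/, /sbe.va/ → 2.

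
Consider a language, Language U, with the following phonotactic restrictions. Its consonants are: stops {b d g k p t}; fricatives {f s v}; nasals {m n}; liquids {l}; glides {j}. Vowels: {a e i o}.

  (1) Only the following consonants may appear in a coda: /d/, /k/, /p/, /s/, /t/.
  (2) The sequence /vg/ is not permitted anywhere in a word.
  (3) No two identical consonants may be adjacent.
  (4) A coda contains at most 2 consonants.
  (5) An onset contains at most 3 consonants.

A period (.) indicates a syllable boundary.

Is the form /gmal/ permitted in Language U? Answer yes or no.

/gmal/ — violates constraint 1: syllable 1 coda contains /l/, which is not a licensed coda consonant → not permitted

no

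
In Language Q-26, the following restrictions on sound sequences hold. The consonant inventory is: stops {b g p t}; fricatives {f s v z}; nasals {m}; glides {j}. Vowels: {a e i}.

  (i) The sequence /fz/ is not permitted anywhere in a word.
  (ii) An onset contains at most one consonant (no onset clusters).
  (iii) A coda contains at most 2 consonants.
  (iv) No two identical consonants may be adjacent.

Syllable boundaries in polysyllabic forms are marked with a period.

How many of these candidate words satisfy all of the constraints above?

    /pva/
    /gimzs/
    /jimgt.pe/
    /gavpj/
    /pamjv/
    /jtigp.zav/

/pva/ — violates constraint (ii): syllable 1 onset /pv/ has 2 consonants (> 1) → ill-formed
/gimzs/ — violates constraint (iii): syllable 1 coda /mzs/ has 3 consonants (> 2) → ill-formed
/jimgt.pe/ — violates constraint (iii): syllable 1 coda /mgt/ has 3 consonants (> 2) → ill-formed
/gavpj/ — violates constraint (iii): syllable 1 coda /vpj/ has 3 consonants (> 2) → ill-formed
/pamjv/ — violates constraint (iii): syllable 1 coda /mjv/ has 3 consonants (> 2) → ill-formed
/jtigp.zav/ — violates constraint (ii): syllable 1 onset /jt/ has 2 consonants (> 1) → ill-formed
No form is well-formed → 0.

0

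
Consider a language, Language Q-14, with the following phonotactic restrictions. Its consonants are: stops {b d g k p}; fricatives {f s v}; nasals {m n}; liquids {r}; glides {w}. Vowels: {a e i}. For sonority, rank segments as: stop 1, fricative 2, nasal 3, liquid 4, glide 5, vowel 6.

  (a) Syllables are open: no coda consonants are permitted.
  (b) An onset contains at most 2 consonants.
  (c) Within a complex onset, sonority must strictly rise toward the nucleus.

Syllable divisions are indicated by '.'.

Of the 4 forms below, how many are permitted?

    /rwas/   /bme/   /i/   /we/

/rwas/ — violates constraint (a): syllable 1 coda /s/ has 1 consonant (> 0) → not permitted
/bme/ — σ1 onset /bm/ (1→3 rises), coda /∅/ ok → permitted
/i/ — σ1 onset /∅/, coda /∅/ ok → permitted
/we/ — σ1 onset /w/, coda /∅/ ok → permitted
Permitted: /bme/, /i/, /we/ → 3.

3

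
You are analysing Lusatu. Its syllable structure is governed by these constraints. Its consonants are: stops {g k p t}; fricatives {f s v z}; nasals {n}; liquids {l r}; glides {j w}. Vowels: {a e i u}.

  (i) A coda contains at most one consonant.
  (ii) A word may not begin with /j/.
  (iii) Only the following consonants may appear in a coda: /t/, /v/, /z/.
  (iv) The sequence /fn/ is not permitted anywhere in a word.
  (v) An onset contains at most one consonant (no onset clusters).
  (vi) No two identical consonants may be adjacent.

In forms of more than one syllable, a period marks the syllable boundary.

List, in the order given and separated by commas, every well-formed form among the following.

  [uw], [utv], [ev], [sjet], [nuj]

[ev]

[uw] — violates constraint (iii): syllable 1 coda contains /w/, which is not a licensed coda consonant → ill-formed
[utv] — violates constraint (i): syllable 1 coda /tv/ has 2 consonants (> 1) → ill-formed
[ev] — σ1 onset /∅/, coda /v/ ok → well-formed
[sjet] — violates constraint (v): syllable 1 onset /sj/ has 2 consonants (> 1) → ill-formed
[nuj] — violates constraint (iii): syllable 1 coda contains /j/, which is not a licensed coda consonant → ill-formed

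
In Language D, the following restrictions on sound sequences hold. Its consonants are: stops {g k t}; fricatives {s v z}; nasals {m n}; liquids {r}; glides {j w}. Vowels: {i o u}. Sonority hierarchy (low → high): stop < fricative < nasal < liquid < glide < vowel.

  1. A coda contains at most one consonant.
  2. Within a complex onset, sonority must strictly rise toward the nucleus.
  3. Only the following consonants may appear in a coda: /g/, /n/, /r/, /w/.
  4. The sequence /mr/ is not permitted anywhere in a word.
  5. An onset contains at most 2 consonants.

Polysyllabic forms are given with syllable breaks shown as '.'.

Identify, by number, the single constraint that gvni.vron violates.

5

gvni.vron: syllable 1 onset /gvn/ has 3 consonants (> 2).
This is a violation of constraint 5: "An onset contains at most 2 consonants."
The remaining constraints (1, 2, 3, 4) are satisfied.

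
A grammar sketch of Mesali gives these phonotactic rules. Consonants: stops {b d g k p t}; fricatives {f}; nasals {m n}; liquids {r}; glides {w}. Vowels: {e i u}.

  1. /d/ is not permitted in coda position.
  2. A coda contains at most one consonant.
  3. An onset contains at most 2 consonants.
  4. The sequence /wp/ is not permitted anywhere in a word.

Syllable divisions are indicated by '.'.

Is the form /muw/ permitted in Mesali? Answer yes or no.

yes

/muw/ — σ1 onset /m/, coda /w/ ok → permitted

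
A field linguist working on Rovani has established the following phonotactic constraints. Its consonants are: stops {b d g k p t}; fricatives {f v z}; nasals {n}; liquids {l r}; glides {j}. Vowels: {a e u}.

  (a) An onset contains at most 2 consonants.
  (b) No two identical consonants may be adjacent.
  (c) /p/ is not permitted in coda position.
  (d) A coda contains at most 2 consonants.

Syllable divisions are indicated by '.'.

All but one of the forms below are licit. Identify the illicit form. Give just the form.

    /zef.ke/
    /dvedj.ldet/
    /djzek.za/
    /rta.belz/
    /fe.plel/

/djzek.za/

/zef.ke/ — σ1 onset /z/, coda /f/ ok; σ2 onset /k/, coda /∅/ ok → licit
/dvedj.ldet/ — σ1 onset /dv/ (2C), coda /dj/ (2C) ok; σ2 onset /ld/ (2C), coda /t/ ok → licit
/djzek.za/ — violates constraint (a): syllable 1 onset /djz/ has 3 consonants (> 2) → illicit
/rta.belz/ — σ1 onset /rt/ (2C), coda /∅/ ok; σ2 onset /b/, coda /lz/ (2C) ok → licit
/fe.plel/ — σ1 onset /f/, coda /∅/ ok; σ2 onset /pl/ (2C), coda /l/ ok → licit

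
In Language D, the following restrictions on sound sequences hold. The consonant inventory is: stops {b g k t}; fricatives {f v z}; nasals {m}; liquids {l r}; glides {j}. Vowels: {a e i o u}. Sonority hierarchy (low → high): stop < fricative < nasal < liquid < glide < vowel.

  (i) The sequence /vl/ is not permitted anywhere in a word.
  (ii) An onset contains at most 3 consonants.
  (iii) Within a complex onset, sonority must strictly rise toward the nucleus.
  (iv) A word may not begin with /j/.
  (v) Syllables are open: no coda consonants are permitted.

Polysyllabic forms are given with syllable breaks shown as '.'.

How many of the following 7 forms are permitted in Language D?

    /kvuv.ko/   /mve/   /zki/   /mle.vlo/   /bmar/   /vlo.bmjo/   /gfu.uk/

0

/kvuv.ko/ — violates constraint (v): syllable 1 coda /v/ has 1 consonant (> 0) → not permitted
/mve/ — violates constraint (iii): syllable 1 onset /mv/: /m/ (nasal, 3) → /v/ (fricative, 2) does not rise → not permitted
/zki/ — violates constraint (iii): syllable 1 onset /zk/: /z/ (fricative, 2) → /k/ (stop, 1) does not rise → not permitted
/mle.vlo/ — violates constraint (i): contains banned sequence /vl/ → not permitted
/bmar/ — violates constraint (v): syllable 1 coda /r/ has 1 consonant (> 0) → not permitted
/vlo.bmjo/ — violates constraint (i): contains banned sequence /vl/ → not permitted
/gfu.uk/ — violates constraint (v): syllable 2 coda /k/ has 1 consonant (> 0) → not permitted
No form is permitted → 0.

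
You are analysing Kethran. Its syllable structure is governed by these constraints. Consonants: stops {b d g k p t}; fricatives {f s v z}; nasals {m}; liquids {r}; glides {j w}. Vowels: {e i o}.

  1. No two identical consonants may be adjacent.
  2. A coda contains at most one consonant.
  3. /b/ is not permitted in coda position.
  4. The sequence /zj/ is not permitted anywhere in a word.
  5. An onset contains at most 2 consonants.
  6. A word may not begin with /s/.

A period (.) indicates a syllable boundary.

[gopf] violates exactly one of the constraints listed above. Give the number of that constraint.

[gopf]: syllable 1 coda /pf/ has 2 consonants (> 1).
This is a violation of constraint 2: "A coda contains at most one consonant."
The remaining constraints (1, 3, 4, 5, 6) are satisfied.

2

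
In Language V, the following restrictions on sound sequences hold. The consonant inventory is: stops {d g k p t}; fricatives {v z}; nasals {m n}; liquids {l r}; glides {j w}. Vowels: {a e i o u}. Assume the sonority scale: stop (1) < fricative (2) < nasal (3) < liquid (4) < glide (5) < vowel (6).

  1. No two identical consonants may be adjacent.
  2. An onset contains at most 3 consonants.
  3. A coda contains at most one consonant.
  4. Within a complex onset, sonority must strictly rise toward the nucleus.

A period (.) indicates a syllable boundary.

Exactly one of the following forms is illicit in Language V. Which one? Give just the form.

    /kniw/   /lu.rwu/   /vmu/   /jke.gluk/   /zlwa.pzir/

/kniw/ — σ1 onset /kn/ (1→3 rises), coda /w/ ok → licit
/lu.rwu/ — σ1 onset /l/, coda /∅/ ok; σ2 onset /rw/ (4→5 rises), coda /∅/ ok → licit
/vmu/ — σ1 onset /vm/ (2→3 rises), coda /∅/ ok → licit
/jke.gluk/ — violates constraint 4: syllable 1 onset /jk/: /j/ (glide, 5) → /k/ (stop, 1) does not rise → illicit
/zlwa.pzir/ — σ1 onset /zlw/ (2→4→5 rises), coda /∅/ ok; σ2 onset /pz/ (1→2 rises), coda /r/ ok → licit

/jke.gluk/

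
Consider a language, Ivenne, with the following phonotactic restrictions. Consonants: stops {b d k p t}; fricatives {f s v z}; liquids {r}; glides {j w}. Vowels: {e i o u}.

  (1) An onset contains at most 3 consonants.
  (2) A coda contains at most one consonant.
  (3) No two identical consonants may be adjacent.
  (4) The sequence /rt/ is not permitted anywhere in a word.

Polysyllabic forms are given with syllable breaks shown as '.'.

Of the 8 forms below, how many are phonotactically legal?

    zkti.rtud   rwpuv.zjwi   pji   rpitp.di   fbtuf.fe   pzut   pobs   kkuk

zkti.rtud — violates constraint 4: contains banned sequence /rt/ → phonotactically illegal
rwpuv.zjwi — σ1 onset /rwp/ (3C), coda /v/ ok; σ2 onset /zjw/ (3C), coda /∅/ ok → phonotactically legal
pji — σ1 onset /pj/ (2C), coda /∅/ ok → phonotactically legal
rpitp.di — violates constraint 2: syllable 1 coda /tp/ has 2 consonants (> 1) → phonotactically illegal
fbtuf.fe — violates constraint 3: adjacent identical consonants /ff/ → phonotactically illegal
pzut — σ1 onset /pz/ (2C), coda /t/ ok → phonotactically legal
pobs — violates constraint 2: syllable 1 coda /bs/ has 2 consonants (> 1) → phonotactically illegal
kkuk — violates constraint 3: adjacent identical consonants /kk/ → phonotactically illegal
Phonotactically legal: rwpuv.zjwi, pji, pzut → 3.

3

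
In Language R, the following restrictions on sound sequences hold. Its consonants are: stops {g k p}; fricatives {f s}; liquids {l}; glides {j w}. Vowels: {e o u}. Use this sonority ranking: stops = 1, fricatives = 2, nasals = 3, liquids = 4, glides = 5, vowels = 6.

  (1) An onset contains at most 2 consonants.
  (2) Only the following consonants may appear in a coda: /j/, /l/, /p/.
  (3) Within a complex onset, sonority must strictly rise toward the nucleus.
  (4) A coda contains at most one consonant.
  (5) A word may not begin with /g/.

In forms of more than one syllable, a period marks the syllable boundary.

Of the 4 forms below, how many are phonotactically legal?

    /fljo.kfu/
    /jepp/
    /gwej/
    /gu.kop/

/fljo.kfu/ — violates constraint 1: syllable 1 onset /flj/ has 3 consonants (> 2) → phonotactically illegal
/jepp/ — violates constraint 4: syllable 1 coda /pp/ has 2 consonants (> 1) → phonotactically illegal
/gwej/ — violates constraint 5: word begins with /g/ → phonotactically illegal
/gu.kop/ — violates constraint 5: word begins with /g/ → phonotactically illegal
No form is phonotactically legal → 0.

0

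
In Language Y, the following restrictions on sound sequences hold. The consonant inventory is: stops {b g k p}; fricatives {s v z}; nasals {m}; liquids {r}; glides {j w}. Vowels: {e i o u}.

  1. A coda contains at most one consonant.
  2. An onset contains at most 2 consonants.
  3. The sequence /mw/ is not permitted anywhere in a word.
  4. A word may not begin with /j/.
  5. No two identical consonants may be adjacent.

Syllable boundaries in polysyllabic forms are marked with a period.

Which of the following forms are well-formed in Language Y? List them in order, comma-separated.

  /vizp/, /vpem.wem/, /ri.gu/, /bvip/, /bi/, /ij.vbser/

/ri.gu/, /bvip/, /bi/

/vizp/ — violates constraint 1: syllable 1 coda /zp/ has 2 consonants (> 1) → ill-formed
/vpem.wem/ — violates constraint 3: contains banned sequence /mw/ → ill-formed
/ri.gu/ — σ1 onset /r/, coda /∅/ ok; σ2 onset /g/, coda /∅/ ok → well-formed
/bvip/ — σ1 onset /bv/ (2C), coda /p/ ok → well-formed
/bi/ — σ1 onset /b/, coda /∅/ ok → well-formed
/ij.vbser/ — violates constraint 2: syllable 2 onset /vbs/ has 3 consonants (> 2) → ill-formed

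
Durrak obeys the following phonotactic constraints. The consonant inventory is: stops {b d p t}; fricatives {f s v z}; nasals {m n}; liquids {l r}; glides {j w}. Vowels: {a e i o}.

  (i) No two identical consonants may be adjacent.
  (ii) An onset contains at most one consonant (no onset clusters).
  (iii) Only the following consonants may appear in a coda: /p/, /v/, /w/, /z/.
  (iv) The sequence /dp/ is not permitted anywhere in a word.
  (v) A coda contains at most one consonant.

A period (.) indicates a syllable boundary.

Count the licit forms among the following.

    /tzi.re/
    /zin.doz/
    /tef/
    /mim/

/tzi.re/ — violates constraint (ii): syllable 1 onset /tz/ has 2 consonants (> 1) → illicit
/zin.doz/ — violates constraint (iii): syllable 1 coda contains /n/, which is not a licensed coda consonant → illicit
/tef/ — violates constraint (iii): syllable 1 coda contains /f/, which is not a licensed coda consonant → illicit
/mim/ — violates constraint (iii): syllable 1 coda contains /m/, which is not a licensed coda consonant → illicit
No form is licit → 0.

0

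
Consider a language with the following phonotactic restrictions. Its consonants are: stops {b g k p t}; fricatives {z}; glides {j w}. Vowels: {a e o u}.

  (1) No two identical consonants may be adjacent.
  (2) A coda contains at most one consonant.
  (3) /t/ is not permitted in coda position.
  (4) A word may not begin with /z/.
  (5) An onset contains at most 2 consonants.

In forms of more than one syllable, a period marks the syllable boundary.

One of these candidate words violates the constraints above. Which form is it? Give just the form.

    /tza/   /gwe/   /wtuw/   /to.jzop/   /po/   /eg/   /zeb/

/zeb/

/tza/ — σ1 onset /tz/ (2C), coda /∅/ ok → well-formed
/gwe/ — σ1 onset /gw/ (2C), coda /∅/ ok → well-formed
/wtuw/ — σ1 onset /wt/ (2C), coda /w/ ok → well-formed
/to.jzop/ — σ1 onset /t/, coda /∅/ ok; σ2 onset /jz/ (2C), coda /p/ ok → well-formed
/po/ — σ1 onset /p/, coda /∅/ ok → well-formed
/eg/ — σ1 onset /∅/, coda /g/ ok → well-formed
/zeb/ — violates constraint 4: word begins with /z/ → ill-formed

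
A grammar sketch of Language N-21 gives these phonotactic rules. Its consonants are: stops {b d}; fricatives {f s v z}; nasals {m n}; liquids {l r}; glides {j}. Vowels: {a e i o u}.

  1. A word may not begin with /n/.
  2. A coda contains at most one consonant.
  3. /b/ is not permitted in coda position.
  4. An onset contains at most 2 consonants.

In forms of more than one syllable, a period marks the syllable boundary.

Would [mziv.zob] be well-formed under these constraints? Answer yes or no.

[mziv.zob] — violates constraint 3: syllable 2 coda contains /b/ → ill-formed

no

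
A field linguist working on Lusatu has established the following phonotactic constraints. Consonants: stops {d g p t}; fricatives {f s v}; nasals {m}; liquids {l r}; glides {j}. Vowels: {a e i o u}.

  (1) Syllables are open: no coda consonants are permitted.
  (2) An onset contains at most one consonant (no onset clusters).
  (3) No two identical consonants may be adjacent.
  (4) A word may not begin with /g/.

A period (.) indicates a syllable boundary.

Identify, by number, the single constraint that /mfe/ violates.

/mfe/: syllable 1 onset /mf/ has 2 consonants (> 1).
This is a violation of constraint 2: "An onset contains at most one consonant (no onset clusters)."
The remaining constraints (1, 3, 4) are satisfied.

2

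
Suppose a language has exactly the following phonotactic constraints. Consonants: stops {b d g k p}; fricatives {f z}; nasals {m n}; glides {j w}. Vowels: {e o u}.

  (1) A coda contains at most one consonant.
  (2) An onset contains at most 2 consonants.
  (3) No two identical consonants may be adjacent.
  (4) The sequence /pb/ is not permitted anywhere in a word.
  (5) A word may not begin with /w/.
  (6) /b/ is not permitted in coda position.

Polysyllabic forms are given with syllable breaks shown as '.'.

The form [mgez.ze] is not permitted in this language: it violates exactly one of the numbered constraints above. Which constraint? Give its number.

[mgez.ze]: adjacent identical consonants /zz/.
This is a violation of constraint 3: "No two identical consonants may be adjacent."
The remaining constraints (1, 2, 4, 5, 6) are satisfied.

3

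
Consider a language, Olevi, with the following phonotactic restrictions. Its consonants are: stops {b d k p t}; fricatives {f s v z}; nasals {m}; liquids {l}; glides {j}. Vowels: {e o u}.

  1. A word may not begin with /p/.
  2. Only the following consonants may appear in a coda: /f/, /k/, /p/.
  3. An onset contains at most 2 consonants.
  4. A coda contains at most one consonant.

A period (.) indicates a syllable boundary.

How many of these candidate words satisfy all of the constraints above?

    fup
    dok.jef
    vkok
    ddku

3

fup — σ1 onset /f/, coda /p/ ok → permitted
dok.jef — σ1 onset /d/, coda /k/ ok; σ2 onset /j/, coda /f/ ok → permitted
vkok — σ1 onset /vk/ (2C), coda /k/ ok → permitted
ddku — violates constraint 3: syllable 1 onset /ddk/ has 3 consonants (> 2) → not permitted
Permitted: fup, dok.jef, vkok → 3.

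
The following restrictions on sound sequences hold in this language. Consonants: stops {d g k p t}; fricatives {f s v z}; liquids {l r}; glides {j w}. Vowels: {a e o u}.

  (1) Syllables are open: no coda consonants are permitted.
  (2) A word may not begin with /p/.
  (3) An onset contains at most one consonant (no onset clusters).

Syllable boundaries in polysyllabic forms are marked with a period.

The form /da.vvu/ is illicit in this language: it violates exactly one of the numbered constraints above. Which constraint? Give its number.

3

/da.vvu/: syllable 2 onset /vv/ has 2 consonants (> 1).
This is a violation of constraint 3: "An onset contains at most one consonant (no onset clusters)."
The remaining constraints (1, 2) are satisfied.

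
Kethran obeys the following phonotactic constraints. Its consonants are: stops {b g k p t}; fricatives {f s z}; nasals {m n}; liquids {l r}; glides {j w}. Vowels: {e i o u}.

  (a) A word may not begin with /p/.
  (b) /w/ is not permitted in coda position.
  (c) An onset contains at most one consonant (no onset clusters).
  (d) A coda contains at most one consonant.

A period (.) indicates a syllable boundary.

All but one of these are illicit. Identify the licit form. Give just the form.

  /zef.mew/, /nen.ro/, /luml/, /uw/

/zef.mew/ — violates constraint (b): syllable 2 coda contains /w/ → illicit
/nen.ro/ — σ1 onset /n/, coda /n/ ok; σ2 onset /r/, coda /∅/ ok → licit
/luml/ — violates constraint (d): syllable 1 coda /ml/ has 2 consonants (> 1) → illicit
/uw/ — violates constraint (b): syllable 1 coda contains /w/ → illicit

/nen.ro/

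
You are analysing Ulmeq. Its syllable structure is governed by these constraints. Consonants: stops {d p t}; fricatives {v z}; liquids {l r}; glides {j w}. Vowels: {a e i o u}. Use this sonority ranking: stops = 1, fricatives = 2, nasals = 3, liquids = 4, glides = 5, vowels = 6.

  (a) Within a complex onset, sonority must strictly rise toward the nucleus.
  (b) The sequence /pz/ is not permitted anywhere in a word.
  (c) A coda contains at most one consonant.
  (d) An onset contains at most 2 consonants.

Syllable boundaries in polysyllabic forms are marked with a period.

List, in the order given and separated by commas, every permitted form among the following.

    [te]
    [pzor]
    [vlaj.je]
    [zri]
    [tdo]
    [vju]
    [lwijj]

[te] — σ1 onset /t/, coda /∅/ ok → permitted
[pzor] — violates constraint (b): contains banned sequence /pz/ → not permitted
[vlaj.je] — σ1 onset /vl/ (2→4 rises), coda /j/ ok; σ2 onset /j/, coda /∅/ ok → permitted
[zri] — σ1 onset /zr/ (2→4 rises), coda /∅/ ok → permitted
[tdo] — violates constraint (a): syllable 1 onset /td/: /t/ (stop, 1) → /d/ (stop, 1) does not rise → not permitted
[vju] — σ1 onset /vj/ (2→5 rises), coda /∅/ ok → permitted
[lwijj] — violates constraint (c): syllable 1 coda /jj/ has 2 consonants (> 1) → not permitted

[te], [vlaj.je], [zri], [vju]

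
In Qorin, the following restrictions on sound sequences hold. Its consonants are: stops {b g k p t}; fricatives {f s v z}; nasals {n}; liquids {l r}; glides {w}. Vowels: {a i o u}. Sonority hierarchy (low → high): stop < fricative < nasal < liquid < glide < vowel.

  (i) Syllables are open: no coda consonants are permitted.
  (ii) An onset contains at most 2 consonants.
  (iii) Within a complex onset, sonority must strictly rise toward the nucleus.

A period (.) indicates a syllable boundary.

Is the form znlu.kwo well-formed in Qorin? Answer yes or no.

no

znlu.kwo — violates constraint (ii): syllable 1 onset /znl/ has 3 consonants (> 2) → ill-formed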